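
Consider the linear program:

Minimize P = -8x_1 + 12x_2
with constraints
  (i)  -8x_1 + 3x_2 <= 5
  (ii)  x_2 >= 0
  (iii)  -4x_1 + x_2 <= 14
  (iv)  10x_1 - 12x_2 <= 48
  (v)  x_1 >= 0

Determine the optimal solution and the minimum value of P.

x_1 = 24/5, x_2 = 0, minimum P = -192/5

Corner points and P = -8x_1 + 12x_2:
  (0, 5/3) → P = 20
  (24/5, 0) → P = -192/5
  (0, 0) → P = 0
The feasible region is unbounded (it extends along (3, 8), (6, 5)), but P strictly increases along every unbounded feasible direction, so there is no improving ray and the minimum is attained at a vertex.

The binding constraints are x_2 = 0 and 10x_1 - 12x_2 = 48.
Solving simultaneously gives x_1 = 24/5, x_2 = 0.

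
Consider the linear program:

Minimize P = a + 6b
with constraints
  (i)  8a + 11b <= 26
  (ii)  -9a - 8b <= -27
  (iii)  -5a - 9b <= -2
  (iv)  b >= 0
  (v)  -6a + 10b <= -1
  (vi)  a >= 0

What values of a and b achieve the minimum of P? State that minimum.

a = 3, b = 0, minimum P = 3

At the optimal vertex, -9a - 8b = -27 and b = 0.
Solving simultaneously gives a = 3, b = 0.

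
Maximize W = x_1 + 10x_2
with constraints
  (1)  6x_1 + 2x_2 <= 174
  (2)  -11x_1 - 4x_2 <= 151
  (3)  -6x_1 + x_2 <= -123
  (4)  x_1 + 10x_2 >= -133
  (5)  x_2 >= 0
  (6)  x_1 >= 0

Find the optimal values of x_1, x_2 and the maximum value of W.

x_1 = 70/3, x_2 = 17, maximum W = 580/3

Vertices and W = x_1 + 10x_2:
  (70/3, 17) → W = 580/3
  (29, 0) → W = 29
  (41/2, 0) → W = 41/2

The binding constraints are 6x_1 + 2x_2 = 174 and -6x_1 + x_2 = -123.
Solving simultaneously gives x_1 = 70/3, x_2 = 17.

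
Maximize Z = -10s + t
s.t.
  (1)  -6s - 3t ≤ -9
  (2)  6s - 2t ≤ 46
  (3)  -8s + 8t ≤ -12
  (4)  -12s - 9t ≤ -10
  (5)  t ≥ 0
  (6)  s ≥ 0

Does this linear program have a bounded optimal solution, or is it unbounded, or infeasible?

Extreme points and Z = -10s + t:
  (3/2, 0) → Z = -15
  (43/4, 37/4) → Z = -393/4
  (23/3, 0) → Z = -230/3
The feasible region has finitely many vertices and no improving ray; the maximum is -15 at (3/2, 0).

bounded optimum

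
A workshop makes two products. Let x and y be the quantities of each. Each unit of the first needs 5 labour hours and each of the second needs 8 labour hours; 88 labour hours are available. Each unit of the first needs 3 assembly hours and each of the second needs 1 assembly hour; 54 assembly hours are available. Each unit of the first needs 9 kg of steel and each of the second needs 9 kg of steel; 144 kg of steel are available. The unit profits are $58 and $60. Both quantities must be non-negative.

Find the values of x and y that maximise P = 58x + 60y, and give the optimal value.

Vertices and P = 58x + 60y:
  (0, 0) → P = 0
  (0, 11) → P = 660
  (16, 0) → P = 928
  (40/3, 8/3) → P = 2800/3

x = 40/3, y = 8/3, maximum P = 2800/3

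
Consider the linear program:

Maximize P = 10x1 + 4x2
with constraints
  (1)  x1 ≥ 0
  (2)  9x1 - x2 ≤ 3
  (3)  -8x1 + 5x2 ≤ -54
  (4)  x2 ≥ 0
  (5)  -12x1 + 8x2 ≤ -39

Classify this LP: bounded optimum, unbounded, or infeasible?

The boundaries -8x1 + 5x2 = -54 and x2 = 0 meet at (27/4, 0), but that point violates 9x1 - x2 ≤ 3. Every candidate vertex is excluded by some other constraint, so the feasible region is empty.

infeasible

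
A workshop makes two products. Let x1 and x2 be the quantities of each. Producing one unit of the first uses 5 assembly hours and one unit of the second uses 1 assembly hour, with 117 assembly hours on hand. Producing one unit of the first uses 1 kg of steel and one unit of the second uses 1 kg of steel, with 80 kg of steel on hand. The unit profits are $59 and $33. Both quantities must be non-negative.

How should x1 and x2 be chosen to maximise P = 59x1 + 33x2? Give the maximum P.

x1 = 37/4, x2 = 283/4, maximum P = 5761/2

At the optimal vertex, 5x1 + x2 = 117 and x1 + x2 = 80.
Solving simultaneously gives x1 = 37/4, x2 = 283/4.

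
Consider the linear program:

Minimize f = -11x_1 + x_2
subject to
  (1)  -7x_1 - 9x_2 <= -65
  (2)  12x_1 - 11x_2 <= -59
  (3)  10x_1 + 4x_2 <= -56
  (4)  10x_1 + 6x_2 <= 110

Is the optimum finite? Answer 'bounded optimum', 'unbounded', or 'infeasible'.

Extreme points and f = -11x_1 + x_2:
  (-382/31, 521/31) → f = 4723/31
  (-194/5, 83) → f = 2549/5
The feasible region has finitely many vertices and no improving ray; the minimum is 4723/31 at (-382/31, 521/31).

bounded optimum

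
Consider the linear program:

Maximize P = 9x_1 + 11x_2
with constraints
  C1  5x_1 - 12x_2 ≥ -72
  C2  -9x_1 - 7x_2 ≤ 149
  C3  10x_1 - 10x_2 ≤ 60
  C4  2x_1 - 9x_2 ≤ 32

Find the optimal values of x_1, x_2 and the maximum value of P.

Feasible corners and P = 9x_1 + 11x_2:
  (-2292/143, -97/143) → P = -21695/143
  (144/7, 102/7) → P = 2418/7
  (-1117/95, -586/95) → P = -16499/95
  (22/7, -20/7) → P = -22/7

At the optimal vertex, 5x_1 - 12x_2 = -72 and 10x_1 - 10x_2 = 60.
Solving simultaneously gives x_1 = 144/7, x_2 = 102/7.

x_1 = 144/7, x_2 = 102/7, maximum P = 2418/7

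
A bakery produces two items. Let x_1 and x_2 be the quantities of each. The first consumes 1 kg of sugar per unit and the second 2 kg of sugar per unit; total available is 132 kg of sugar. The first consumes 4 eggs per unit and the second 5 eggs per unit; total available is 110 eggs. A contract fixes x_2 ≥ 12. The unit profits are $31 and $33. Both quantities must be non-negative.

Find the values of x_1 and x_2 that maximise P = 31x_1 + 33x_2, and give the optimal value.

x_1 = 25/2, x_2 = 12, maximum P = 1567/2

Extreme points and P = 31x_1 + 33x_2:
  (0, 22) → P = 726
  (0, 12) → P = 396
  (25/2, 12) → P = 1567/2

The binding constraints are 4x_1 + 5x_2 = 110 and x_2 = 12.
Solving simultaneously gives x_1 = 25/2, x_2 = 12.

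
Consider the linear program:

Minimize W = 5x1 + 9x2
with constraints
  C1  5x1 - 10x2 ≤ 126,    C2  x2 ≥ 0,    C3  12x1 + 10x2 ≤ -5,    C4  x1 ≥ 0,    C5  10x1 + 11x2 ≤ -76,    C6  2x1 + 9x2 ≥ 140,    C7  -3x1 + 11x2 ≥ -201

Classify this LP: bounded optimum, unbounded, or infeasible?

The boundaries 10x1 + 11x2 = -76 and 2x1 + 9x2 = 140 meet at (-556/17, 388/17), but that point violates x1 ≥ 0. Every candidate vertex is excluded by some other constraint, so the feasible region is empty.

infeasible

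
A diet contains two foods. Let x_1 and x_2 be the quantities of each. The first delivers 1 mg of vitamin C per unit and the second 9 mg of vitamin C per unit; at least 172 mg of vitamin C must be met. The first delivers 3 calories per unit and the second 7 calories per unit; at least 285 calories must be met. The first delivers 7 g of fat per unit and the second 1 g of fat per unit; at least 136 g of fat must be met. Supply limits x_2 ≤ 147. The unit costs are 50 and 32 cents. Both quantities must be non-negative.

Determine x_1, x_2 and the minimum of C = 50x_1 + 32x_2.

Vertices and C = 50x_1 + 32x_2:
  (0, 136) → C = 4352
  (0, 147) → C = 4704
  (172, 0) → C = 8600
  (1361/20, 231/20) → C = 37721/10
  (29/2, 69/2) → C = 1829
The feasible region is unbounded (it extends along (1, 0)), but C strictly increases along every unbounded feasible direction, so there is no improving ray and the minimum is attained at a vertex.

At the optimal vertex, 3x_1 + 7x_2 = 285 and 7x_1 + x_2 = 136.
Solving simultaneously gives x_1 = 29/2, x_2 = 69/2.

x_1 = 29/2, x_2 = 69/2, minimum C = 1829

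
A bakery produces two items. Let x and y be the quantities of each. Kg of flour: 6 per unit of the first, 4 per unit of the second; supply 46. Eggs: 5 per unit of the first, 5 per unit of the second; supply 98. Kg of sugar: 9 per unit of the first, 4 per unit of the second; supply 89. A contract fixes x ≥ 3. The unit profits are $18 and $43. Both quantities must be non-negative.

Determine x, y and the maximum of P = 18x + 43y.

x = 3, y = 7, maximum P = 355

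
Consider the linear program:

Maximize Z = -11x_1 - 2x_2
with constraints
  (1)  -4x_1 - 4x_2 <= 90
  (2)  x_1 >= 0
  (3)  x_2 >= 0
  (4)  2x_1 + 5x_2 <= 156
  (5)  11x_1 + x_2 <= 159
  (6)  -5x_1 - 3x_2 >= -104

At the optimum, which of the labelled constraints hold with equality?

(2) and (3)

Extreme points and Z = -11x_1 - 2x_2:
  (0, 0) → Z = 0
  (0, 156/5) → Z = -312/5
  (159/11, 0) → Z = -159
  (52/19, 572/19) → Z = -1716/19
  (373/28, 349/28) → Z = -4801/28

The maximum is at (0, 0). Substituting into each constraint, equality holds for (2) and (3); the remaining constraints have slack.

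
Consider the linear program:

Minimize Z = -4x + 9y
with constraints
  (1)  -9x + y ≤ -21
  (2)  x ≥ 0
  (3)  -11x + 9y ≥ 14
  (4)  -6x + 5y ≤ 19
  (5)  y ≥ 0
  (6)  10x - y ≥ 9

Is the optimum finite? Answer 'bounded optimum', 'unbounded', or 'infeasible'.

Corner points and Z = -4x + 9y:
  (29/10, 51/10) → Z = 343/10
  (124/39, 99/13) → Z = 2177/39
  (101, 125) → Z = 721
The feasible region has finitely many vertices and no improving ray; the minimum is 343/10 at (29/10, 51/10).

bounded optimum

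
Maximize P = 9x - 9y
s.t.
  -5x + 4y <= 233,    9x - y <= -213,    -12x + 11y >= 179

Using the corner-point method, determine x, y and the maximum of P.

The binding constraints are -5x + 4y = 233 and -12x + 11y = 179.
Solving simultaneously gives x = -1847/7, y = -1901/7.

x = -1847/7, y = -1901/7, maximum P = 486/7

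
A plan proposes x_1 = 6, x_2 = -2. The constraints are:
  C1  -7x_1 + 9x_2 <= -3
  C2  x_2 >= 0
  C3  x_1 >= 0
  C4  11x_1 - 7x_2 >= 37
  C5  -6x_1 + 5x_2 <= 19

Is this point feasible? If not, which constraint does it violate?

not feasible — violates C2

Constraint C2: x_2 = -2, which is not ≥ 0. All other constraints are satisfied.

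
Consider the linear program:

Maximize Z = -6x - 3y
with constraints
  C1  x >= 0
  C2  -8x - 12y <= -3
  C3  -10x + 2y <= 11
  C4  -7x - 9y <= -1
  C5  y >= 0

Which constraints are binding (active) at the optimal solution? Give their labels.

Corner points and Z = -6x - 3y:
  (0, 1/4) → Z = -3/4
  (0, 11/2) → Z = -33/2
  (3/8, 0) → Z = -9/4
The feasible region is unbounded (it extends along (1, 5), (1, 0)), but Z strictly decreases along every unbounded feasible direction, so there is no improving ray and the maximum is attained at a vertex.

The maximum is at (0, 1/4). Substituting into each constraint, equality holds for C1 and C2; the remaining constraints have slack.

C1 and C2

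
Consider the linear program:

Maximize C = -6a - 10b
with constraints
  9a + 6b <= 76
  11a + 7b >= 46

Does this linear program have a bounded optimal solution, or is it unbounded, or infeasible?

unbounded

From the feasible point (-256/3, 422/3), moving in the direction (6, -9) keeps every constraint satisfied while C increases without bound.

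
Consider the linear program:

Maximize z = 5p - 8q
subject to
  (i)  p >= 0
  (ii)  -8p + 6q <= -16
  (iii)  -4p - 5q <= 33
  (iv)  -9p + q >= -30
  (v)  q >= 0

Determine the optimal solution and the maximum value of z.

p = 10/3, q = 0, maximum z = 50/3

Feasible corners and z = 5p - 8q:
  (82/23, 48/23) → z = 26/23
  (2, 0) → z = 10
  (10/3, 0) → z = 50/3

The optimum lies where -9p + q = -30 and q = 0.
Solving simultaneously gives p = 10/3, q = 0.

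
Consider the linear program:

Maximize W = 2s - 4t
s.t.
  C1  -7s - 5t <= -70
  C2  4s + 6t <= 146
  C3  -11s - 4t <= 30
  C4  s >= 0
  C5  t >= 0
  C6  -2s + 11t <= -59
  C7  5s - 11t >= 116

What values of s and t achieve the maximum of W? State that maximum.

s = 73/2, t = 0, maximum W = 73

Corner points and W = 2s - 4t:
  (73/2, 0) → W = 73
  (35, 1) → W = 66
  (59/2, 0) → W = 59

The binding constraints are 4s + 6t = 146 and t = 0.
Solving simultaneously gives s = 73/2, t = 0.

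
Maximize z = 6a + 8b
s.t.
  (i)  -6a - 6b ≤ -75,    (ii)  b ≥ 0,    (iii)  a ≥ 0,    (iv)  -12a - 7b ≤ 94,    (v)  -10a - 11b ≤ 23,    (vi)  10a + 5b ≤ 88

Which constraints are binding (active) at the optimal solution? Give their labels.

(iii) and (vi)

Feasible corners and z = 6a + 8b:
  (0, 25/2) → z = 100
  (51/10, 37/5) → z = 449/5
  (0, 88/5) → z = 704/5

The maximum is at (0, 88/5). Substituting into each constraint, equality holds for (iii) and (vi); the remaining constraints have slack.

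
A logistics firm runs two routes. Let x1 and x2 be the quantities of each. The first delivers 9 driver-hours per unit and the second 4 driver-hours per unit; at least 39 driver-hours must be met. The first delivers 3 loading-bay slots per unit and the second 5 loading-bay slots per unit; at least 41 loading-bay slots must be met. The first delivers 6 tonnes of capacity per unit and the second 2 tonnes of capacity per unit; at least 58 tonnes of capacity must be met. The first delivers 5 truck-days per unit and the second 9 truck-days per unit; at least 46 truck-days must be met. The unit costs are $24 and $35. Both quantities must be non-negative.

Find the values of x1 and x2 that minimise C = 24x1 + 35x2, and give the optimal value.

Vertices and C = 24x1 + 35x2:
  (0, 29) → C = 1015
  (41/3, 0) → C = 328
  (26/3, 3) → C = 313
The feasible region is unbounded (it extends along (0, 1), (1, 0)), but C strictly increases along every unbounded feasible direction, so there is no improving ray and the minimum is attained at a vertex.

At the optimal vertex, 3x1 + 5x2 = 41 and 6x1 + 2x2 = 58.
Solving simultaneously gives x1 = 26/3, x2 = 3.

x1 = 26/3, x2 = 3, minimum C = 313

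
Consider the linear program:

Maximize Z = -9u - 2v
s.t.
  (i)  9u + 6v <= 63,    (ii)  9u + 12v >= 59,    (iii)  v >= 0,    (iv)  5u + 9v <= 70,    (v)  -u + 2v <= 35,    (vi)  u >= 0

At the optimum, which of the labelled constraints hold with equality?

Feasible corners and Z = -9u - 2v:
  (7, 0) → Z = -63
  (49/17, 105/17) → Z = -651/17
  (59/9, 0) → Z = -59
  (0, 59/12) → Z = -59/6
  (0, 70/9) → Z = -140/9

The maximum is at (0, 59/12). Substituting into each constraint, equality holds for (ii) and (vi); the remaining constraints have slack.

(ii) and (vi)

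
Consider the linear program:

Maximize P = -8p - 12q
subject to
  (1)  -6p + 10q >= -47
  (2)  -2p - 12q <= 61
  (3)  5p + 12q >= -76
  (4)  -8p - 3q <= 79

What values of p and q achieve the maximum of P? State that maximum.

p = -80/9, q = -71/27, maximum P = 308/3

Extreme points and P = -8p - 12q:
  (-1/2, -5) → P = 64
  (-5, -17/4) → P = 91
  (-80/9, -71/27) → P = 308/3
The feasible region is unbounded (it extends along (-3, 8), (5, 3)), but P strictly decreases along every unbounded feasible direction, so there is no improving ray and the maximum is attained at a vertex.

At the optimal vertex, 5p + 12q = -76 and -8p - 3q = 79.
Solving simultaneously gives p = -80/9, q = -71/27.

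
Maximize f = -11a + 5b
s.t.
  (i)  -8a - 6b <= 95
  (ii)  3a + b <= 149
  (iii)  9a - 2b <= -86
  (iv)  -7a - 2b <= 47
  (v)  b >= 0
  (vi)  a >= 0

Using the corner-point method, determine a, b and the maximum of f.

Corner points and f = -11a + 5b:
  (212/15, 533/5) → f = 5663/15
  (0, 149) → f = 745
  (0, 43) → f = 215

At the optimal vertex, 3a + b = 149 and a = 0.
Solving simultaneously gives a = 0, b = 149.

a = 0, b = 149, maximum f = 745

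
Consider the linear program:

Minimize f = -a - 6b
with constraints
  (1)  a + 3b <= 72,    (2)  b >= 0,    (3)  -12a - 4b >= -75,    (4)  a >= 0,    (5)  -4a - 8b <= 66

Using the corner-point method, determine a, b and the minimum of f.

Extreme points and f = -a - 6b:
  (25/4, 0) → f = -25/4
  (0, 0) → f = 0
  (0, 75/4) → f = -225/2

The binding constraints are -12a - 4b = -75 and a = 0.
Solving simultaneously gives a = 0, b = 75/4.

a = 0, b = 75/4, minimum f = -225/2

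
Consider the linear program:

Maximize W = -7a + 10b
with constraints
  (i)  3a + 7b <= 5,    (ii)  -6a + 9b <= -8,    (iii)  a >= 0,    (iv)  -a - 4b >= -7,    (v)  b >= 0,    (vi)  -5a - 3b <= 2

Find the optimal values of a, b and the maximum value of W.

a = 4/3, b = 0, maximum W = -28/3

Corner points and W = -7a + 10b:
  (101/69, 2/23) → W = -647/69
  (5/3, 0) → W = -35/3
  (4/3, 0) → W = -28/3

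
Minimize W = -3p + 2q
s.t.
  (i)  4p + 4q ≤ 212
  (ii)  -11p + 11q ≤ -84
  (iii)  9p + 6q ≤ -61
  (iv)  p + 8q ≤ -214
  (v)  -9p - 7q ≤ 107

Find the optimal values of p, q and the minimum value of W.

Extreme points and W = -3p + 2q:
  (398/33, -1865/66) → W = -3059/33
  (215/9, -46) → W = -491/3
  (642/65, -1819/65) → W = -428/5

p = 215/9, q = -46, minimum W = -491/3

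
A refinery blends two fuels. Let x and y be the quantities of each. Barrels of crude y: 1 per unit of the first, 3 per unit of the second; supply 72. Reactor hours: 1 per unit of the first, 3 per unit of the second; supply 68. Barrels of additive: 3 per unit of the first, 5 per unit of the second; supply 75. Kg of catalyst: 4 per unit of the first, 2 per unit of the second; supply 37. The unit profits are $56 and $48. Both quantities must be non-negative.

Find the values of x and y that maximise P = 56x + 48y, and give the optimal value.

x = 5/2, y = 27/2, maximum P = 788

Extreme points and P = 56x + 48y:
  (0, 0) → P = 0
  (0, 15) → P = 720
  (37/4, 0) → P = 518
  (5/2, 27/2) → P = 788

The optimum lies where 3x + 5y = 75 and 4x + 2y = 37.
Solving simultaneously gives x = 5/2, y = 27/2.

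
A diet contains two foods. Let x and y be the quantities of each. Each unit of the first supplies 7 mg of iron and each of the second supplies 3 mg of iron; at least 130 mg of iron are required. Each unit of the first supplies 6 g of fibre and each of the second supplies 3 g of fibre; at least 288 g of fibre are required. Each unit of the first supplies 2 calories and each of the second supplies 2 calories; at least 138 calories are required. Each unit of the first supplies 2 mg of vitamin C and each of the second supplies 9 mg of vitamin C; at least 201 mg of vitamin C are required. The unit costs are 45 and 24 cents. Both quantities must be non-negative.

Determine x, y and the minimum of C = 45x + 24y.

Extreme points and C = 45x + 24y:
  (0, 96) → C = 2304
  (201/2, 0) → C = 9045/2
  (27, 42) → C = 2223
  (60, 9) → C = 2916
The feasible region is unbounded (it extends along (0, 1), (1, 0)), but C strictly increases along every unbounded feasible direction, so there is no improving ray and the minimum is attained at a vertex.

x = 27, y = 42, minimum C = 2223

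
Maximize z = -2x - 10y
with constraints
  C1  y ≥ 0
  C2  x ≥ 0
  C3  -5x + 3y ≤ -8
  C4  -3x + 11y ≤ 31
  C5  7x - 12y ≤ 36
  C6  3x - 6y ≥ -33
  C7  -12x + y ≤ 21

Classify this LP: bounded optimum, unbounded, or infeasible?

Feasible corners and z = -2x - 10y:
  (8/5, 0) → z = -16/5
  (36/7, 0) → z = -72/7
  (181/46, 179/46) → z = -1076/23
  (768/41, 325/41) → z = -4786/41
The feasible region has finitely many vertices and no improving ray; the maximum is -16/5 at (8/5, 0).

bounded optimum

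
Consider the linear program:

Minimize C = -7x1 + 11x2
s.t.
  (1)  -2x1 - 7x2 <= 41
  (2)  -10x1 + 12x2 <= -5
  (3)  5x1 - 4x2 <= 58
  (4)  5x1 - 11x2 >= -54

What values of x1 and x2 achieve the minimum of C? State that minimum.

x1 = 242/43, x2 = -321/43, minimum C = -5225/43

Extreme points and C = -7x1 + 11x2:
  (-457/94, -210/47) → C = -1421/94
  (242/43, -321/43) → C = -5225/43
  (703/50, 113/10) → C = 647/25
  (122/5, 16) → C = 26/5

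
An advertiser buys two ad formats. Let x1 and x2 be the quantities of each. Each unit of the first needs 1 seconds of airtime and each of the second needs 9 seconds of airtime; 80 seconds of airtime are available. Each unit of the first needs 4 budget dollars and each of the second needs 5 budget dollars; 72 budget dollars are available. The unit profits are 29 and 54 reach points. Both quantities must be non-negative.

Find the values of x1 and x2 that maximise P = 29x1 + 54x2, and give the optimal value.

x1 = 8, x2 = 8, maximum P = 664

Corner points and P = 29x1 + 54x2:
  (0, 0) → P = 0
  (0, 80/9) → P = 480
  (18, 0) → P = 522
  (8, 8) → P = 664

The optimum lies where x1 + 9x2 = 80 and 4x1 + 5x2 = 72.
Solving simultaneously gives x1 = 8, x2 = 8.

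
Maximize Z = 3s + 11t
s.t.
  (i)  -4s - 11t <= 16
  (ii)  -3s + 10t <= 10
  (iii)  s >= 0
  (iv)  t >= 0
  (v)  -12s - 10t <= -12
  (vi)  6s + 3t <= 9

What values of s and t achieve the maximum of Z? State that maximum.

s = 20/23, t = 29/23, maximum Z = 379/23

The optimum lies where -3s + 10t = 10 and 6s + 3t = 9.
Solving simultaneously gives s = 20/23, t = 29/23.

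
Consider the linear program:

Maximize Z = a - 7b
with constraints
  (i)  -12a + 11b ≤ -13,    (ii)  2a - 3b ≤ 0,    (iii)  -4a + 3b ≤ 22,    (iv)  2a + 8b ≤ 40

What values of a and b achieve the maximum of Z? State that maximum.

a = 39/14, b = 13/7, maximum Z = -143/14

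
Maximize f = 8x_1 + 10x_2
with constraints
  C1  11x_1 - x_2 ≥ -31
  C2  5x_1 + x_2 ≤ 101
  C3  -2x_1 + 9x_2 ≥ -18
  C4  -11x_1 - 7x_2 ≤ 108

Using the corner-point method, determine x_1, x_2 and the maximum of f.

Feasible corners and f = 8x_1 + 10x_2:
  (35/8, 633/8) → f = 3305/4
  (-297/97, -260/97) → f = -4976/97
  (927/47, 112/47) → f = 8536/47

The binding constraints are 11x_1 - x_2 = -31 and 5x_1 + x_2 = 101.
Solving simultaneously gives x_1 = 35/8, x_2 = 633/8.

x_1 = 35/8, x_2 = 633/8, maximum f = 3305/4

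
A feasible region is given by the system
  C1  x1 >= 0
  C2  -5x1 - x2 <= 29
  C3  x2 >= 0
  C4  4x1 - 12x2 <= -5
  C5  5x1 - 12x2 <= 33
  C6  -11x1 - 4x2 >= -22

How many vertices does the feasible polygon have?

3

Pairwise boundary intersections that survive every other constraint:
  (0, 5/12)
  (0, 11/2)
  (61/37, 143/148)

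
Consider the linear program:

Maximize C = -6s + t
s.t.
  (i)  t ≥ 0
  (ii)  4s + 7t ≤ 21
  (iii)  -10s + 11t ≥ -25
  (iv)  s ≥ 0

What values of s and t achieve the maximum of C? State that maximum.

s = 0, t = 3, maximum C = 3

Corner points and C = -6s + t:
  (5/2, 0) → C = -15
  (0, 0) → C = 0
  (203/57, 55/57) → C = -1163/57
  (0, 3) → C = 3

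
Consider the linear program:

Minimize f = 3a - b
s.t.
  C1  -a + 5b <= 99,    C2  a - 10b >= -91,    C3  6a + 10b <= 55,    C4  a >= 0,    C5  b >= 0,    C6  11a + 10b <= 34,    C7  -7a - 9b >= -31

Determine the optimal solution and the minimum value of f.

a = 0, b = 17/5, minimum f = -17/5

Vertices and f = 3a - b:
  (0, 0) → f = 0
  (0, 17/5) → f = -17/5
  (34/11, 0) → f = 102/11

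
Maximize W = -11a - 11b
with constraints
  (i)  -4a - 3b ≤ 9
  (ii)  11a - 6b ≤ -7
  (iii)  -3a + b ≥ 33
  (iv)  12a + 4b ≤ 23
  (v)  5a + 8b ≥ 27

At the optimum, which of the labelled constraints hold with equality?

(i) and (v)

Extreme points and W = -11a - 11b:
  (-9, 9) → W = 0
  (-109/24, 155/8) → W = -979/6
  (-237/29, 246/29) → W = -99/29
The feasible region is unbounded (it extends along (-3, 4), (-1, 3)), but W strictly decreases along every unbounded feasible direction, so there is no improving ray and the maximum is attained at a vertex.

The maximum is at (-9, 9). Substituting into each constraint, equality holds for (i) and (v); the remaining constraints have slack.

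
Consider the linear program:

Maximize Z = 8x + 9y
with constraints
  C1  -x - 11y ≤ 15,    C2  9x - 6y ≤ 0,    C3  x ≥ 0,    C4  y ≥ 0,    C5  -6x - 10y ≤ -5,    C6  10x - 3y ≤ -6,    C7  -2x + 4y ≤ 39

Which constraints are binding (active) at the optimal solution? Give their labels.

C6 and C7

Extreme points and Z = 8x + 9y:
  (0, 2) → Z = 18
  (0, 39/4) → Z = 351/4
  (93/34, 189/17) → Z = 2073/17

The maximum is at (93/34, 189/17). Substituting into each constraint, equality holds for C6 and C7; the remaining constraints have slack.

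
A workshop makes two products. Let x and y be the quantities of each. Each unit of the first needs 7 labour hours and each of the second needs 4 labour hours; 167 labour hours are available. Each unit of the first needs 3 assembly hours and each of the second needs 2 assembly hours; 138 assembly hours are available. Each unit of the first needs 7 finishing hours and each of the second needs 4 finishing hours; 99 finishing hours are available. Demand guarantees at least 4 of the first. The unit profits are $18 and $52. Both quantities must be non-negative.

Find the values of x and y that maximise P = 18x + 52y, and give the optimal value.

Vertices and P = 18x + 52y:
  (99/7, 0) → P = 1782/7
  (4, 0) → P = 72
  (4, 71/4) → P = 995

x = 4, y = 71/4, maximum P = 995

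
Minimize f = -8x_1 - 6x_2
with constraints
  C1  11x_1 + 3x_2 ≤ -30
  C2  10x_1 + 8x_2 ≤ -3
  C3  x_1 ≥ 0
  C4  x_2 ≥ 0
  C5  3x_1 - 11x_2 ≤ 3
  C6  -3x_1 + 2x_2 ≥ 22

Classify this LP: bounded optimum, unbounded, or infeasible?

infeasible

The boundaries 10x_1 + 8x_2 = -3 and -3x_1 + 2x_2 = 22 meet at (-91/22, 211/44), but that point violates x_1 ≥ 0. Every candidate vertex is excluded by some other constraint, so the feasible region is empty.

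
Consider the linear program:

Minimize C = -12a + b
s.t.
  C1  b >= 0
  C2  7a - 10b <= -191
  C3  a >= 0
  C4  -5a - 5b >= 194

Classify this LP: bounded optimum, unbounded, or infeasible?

infeasible

The boundaries b = 0 and -5a - 5b = 194 meet at (-194/5, 0), but that point violates a ≥ 0. Every candidate vertex is excluded by some other constraint, so the feasible region is empty.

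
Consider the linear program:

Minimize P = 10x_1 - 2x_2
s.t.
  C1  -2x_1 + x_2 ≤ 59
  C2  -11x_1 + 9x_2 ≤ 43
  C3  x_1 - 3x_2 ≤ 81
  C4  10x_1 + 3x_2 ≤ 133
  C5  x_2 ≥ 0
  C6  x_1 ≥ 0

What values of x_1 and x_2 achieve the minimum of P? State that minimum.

x_1 = 0, x_2 = 43/9, minimum P = -86/9

Corner points and P = 10x_1 - 2x_2:
  (356/41, 631/41) → P = 2298/41
  (0, 43/9) → P = -86/9
  (133/10, 0) → P = 133
  (0, 0) → P = 0

At the optimal vertex, -11x_1 + 9x_2 = 43 and x_1 = 0.
Solving simultaneously gives x_1 = 0, x_2 = 43/9.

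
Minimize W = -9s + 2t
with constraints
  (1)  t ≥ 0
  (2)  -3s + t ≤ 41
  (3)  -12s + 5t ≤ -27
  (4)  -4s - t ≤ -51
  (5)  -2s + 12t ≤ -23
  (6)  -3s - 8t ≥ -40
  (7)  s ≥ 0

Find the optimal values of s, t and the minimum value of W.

s = 40/3, t = 0, minimum W = -120

Feasible corners and W = -9s + 2t:
  (51/4, 0) → W = -459/4
  (40/3, 0) → W = -120
  (127/10, 1/5) → W = -1139/10
  (166/13, 11/52) → W = -229/2

The binding constraints are t = 0 and -3s - 8t = -40.
Solving simultaneously gives s = 40/3, t = 0.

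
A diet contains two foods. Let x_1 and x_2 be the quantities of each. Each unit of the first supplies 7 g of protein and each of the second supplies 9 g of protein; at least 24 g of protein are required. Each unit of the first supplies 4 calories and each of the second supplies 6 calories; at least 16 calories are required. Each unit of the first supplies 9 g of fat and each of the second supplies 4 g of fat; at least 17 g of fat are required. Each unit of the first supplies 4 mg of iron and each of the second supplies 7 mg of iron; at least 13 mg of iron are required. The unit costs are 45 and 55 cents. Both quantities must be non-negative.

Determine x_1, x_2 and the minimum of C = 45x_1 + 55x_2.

x_1 = 1, x_2 = 2, minimum C = 155

Corner points and C = 45x_1 + 55x_2:
  (0, 17/4) → C = 935/4
  (4, 0) → C = 180
  (1, 2) → C = 155
The feasible region is unbounded (it extends along (0, 1), (1, 0)), but C strictly increases along every unbounded feasible direction, so there is no improving ray and the minimum is attained at a vertex.

At the optimal vertex, 4x_1 + 6x_2 = 16 and 9x_1 + 4x_2 = 17.
Solving simultaneously gives x_1 = 1, x_2 = 2.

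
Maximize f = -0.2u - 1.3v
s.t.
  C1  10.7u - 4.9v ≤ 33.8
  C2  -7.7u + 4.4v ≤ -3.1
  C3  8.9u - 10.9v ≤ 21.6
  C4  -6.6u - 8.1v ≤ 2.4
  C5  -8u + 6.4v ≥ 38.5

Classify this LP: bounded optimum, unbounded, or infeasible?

Extreme points and f = -0.2u - 1.3v:
  (13353/935, 22709/935) → f = -321923/9350
  (13499/976, 22745/976) → f = -322683/9760
  (4731/352, 32125/1408) → f = -455473/14080
The feasible region has finitely many vertices and no improving ray; the maximum is -455473/14080 at (4731/352, 32125/1408).

bounded optimum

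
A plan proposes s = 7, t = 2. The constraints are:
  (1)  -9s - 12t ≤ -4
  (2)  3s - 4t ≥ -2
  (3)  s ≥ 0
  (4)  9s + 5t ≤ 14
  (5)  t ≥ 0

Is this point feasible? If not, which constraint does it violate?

not feasible — violates (4)

Constraint (4): 9s + 5t = 73, which is not ≤ 14. All other constraints are satisfied.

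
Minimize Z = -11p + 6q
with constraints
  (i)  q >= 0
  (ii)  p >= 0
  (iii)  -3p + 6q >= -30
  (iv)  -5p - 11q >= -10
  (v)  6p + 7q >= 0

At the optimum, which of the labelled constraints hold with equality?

(i) and (iv)

Vertices and Z = -11p + 6q:
  (0, 0) → Z = 0
  (2, 0) → Z = -22
  (0, 10/11) → Z = 60/11

The minimum is at (2, 0). Substituting into each constraint, equality holds for (i) and (iv); the remaining constraints have slack.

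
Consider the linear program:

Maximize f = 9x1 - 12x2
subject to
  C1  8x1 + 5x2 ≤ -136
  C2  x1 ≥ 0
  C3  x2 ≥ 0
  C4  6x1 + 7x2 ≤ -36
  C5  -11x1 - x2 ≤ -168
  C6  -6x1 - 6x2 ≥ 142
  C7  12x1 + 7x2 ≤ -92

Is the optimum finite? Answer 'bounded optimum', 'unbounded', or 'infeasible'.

infeasible

The boundaries 8x1 + 5x2 = -136 and -11x1 - x2 = -168 meet at (976/47, -2840/47), but that point violates x2 ≥ 0. Every candidate vertex is excluded by some other constraint, so the feasible region is empty.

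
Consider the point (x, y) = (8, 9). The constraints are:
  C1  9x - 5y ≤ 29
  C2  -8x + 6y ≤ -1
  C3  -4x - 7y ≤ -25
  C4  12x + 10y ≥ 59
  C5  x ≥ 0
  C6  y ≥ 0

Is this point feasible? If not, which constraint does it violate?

C1: 27 ≤ 29 ✓
C2: -10 ≤ -1 ✓
C3: -95 ≤ -25 ✓
C4: 186 ≥ 59 ✓
C5: 8 ≥ 0 ✓
C6: 9 ≥ 0 ✓

feasible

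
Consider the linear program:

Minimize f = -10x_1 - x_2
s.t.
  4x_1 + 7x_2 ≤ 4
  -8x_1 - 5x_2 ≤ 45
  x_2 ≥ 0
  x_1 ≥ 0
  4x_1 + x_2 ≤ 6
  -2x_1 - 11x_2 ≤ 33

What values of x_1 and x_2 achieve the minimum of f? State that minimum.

x_1 = 1, x_2 = 0, minimum f = -10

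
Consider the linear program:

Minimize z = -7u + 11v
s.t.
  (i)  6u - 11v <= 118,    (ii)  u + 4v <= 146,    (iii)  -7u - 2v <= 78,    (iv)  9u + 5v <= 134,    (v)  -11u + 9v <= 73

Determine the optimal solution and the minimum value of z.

u = 16, v = -2, minimum z = -134

Extreme points and z = -7u + 11v:
  (-622/89, -1294/89) → z = -9880/89
  (16, -2) → z = -134
  (-848/85, -347/85) → z = 2119/85
  (841/136, 2131/136) → z = 8777/68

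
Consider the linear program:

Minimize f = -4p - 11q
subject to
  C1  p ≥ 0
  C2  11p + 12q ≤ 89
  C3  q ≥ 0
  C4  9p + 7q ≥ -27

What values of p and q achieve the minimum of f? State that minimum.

Extreme points and f = -4p - 11q:
  (0, 89/12) → f = -979/12
  (0, 0) → f = 0
  (89/11, 0) → f = -356/11

The binding constraints are p = 0 and 11p + 12q = 89.
Solving simultaneously gives p = 0, q = 89/12.

p = 0, q = 89/12, minimum f = -979/12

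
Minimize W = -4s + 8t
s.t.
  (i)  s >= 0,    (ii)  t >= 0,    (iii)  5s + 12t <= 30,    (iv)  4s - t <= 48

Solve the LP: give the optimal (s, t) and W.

s = 6, t = 0, minimum W = -24

Corner points and W = -4s + 8t:
  (0, 0) → W = 0
  (0, 5/2) → W = 20
  (6, 0) → W = -24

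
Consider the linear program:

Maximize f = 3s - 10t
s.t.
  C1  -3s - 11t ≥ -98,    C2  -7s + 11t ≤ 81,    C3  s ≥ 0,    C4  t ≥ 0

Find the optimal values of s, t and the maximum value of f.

Extreme points and f = 3s - 10t:
  (17/10, 929/110) → f = -8729/110
  (98/3, 0) → f = 98
  (0, 81/11) → f = -810/11
  (0, 0) → f = 0

At the optimal vertex, -3s - 11t = -98 and t = 0.
Solving simultaneously gives s = 98/3, t = 0.

s = 98/3, t = 0, maximum f = 98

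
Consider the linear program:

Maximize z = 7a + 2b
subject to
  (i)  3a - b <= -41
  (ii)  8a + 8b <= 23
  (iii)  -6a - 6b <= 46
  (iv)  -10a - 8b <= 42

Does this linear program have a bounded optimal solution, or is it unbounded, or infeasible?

bounded optimum

Extreme points and z = 7a + 2b:
  (-305/32, 397/32) → z = -1341/32
  (-185/17, 142/17) → z = -1011/17
  (-65/2, 283/8) → z = -627/4
The feasible region has finitely many vertices and no improving ray; the maximum is -1341/32 at (-305/32, 397/32).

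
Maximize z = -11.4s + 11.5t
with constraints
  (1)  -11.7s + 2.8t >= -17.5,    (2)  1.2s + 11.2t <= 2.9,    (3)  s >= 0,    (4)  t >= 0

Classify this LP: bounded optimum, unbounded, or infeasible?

bounded optimum

Feasible corners and z = -11.4s + 11.5t:
  (1.51875, 431/4480) → z = -726091/44800
  (175/117, 0) → z = -665/39
  (0, 29/112) → z = 667/224
  (0, 0) → z = 0
The feasible region has finitely many vertices and no improving ray; the maximum is 667/224 at (0, 29/112).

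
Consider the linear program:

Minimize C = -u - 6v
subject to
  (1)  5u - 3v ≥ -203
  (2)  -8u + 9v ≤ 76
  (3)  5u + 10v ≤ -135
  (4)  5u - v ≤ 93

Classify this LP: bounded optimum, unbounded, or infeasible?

Feasible corners and C = -u - 6v:
  (-533/7, -1244/21) → C = 3021/7
  (-79/5, -28/5) → C = 247/5
  (159/11, -228/11) → C = 1209/11
The feasible region has finitely many vertices and no improving ray; the minimum is 247/5 at (-79/5, -28/5).

bounded optimum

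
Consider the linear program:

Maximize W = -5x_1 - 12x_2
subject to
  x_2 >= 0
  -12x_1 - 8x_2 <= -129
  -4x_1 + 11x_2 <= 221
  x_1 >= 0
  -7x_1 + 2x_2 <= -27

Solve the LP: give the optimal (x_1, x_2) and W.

x_1 = 43/4, x_2 = 0, maximum W = -215/4

The feasible region is unbounded (it extends along (1, 0), (11, 4)), but W strictly decreases along every unbounded feasible direction, so there is no improving ray and the maximum is attained at a vertex.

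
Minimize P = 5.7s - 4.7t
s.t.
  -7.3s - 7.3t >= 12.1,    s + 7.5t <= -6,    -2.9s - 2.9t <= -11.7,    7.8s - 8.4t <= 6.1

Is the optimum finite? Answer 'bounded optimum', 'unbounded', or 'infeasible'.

Constraints -7.3s - 7.3t ≥ 12.1 and -2.9s - 2.9t ≤ -11.7 have parallel boundaries but demand opposite sides — no point can satisfy both, so the region is empty.

infeasible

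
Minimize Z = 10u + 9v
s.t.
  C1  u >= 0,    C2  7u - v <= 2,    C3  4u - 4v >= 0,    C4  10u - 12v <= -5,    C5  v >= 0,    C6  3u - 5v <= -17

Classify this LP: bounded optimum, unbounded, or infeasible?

infeasible

The boundaries u = 0 and 3u - 5v = -17 meet at (0, 17/5), but that point violates 4u - 4v ≥ 0. Every candidate vertex is excluded by some other constraint, so the feasible region is empty.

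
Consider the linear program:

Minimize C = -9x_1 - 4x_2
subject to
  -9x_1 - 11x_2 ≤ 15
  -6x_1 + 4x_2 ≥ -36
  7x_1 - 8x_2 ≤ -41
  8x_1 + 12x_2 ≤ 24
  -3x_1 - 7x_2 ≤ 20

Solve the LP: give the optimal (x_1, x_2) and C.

Corner points and C = -9x_1 - 4x_2:
  (-571/149, 264/149) → C = 4083/149
  (-111/5, 84/5) → C = 663/5
  (-75/37, 124/37) → C = 179/37

At the optimal vertex, 7x_1 - 8x_2 = -41 and 8x_1 + 12x_2 = 24.
Solving simultaneously gives x_1 = -75/37, x_2 = 124/37.

x_1 = -75/37, x_2 = 124/37, minimum C = 179/37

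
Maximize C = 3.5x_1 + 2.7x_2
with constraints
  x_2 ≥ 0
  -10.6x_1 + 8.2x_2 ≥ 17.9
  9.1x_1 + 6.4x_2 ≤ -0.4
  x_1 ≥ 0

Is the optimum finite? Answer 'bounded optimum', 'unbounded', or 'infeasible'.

The boundaries x_2 = 0 and -10.6x_1 + 8.2x_2 = 17.9 meet at (-179/106, 0), but that point violates x_1 ≥ 0. Every candidate vertex is excluded by some other constraint, so the feasible region is empty.

infeasible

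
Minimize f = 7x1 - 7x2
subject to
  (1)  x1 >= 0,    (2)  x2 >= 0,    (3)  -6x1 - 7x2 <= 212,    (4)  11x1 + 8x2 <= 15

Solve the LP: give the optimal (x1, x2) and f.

Feasible corners and f = 7x1 - 7x2:
  (0, 0) → f = 0
  (0, 15/8) → f = -105/8
  (15/11, 0) → f = 105/11

x1 = 0, x2 = 15/8, minimum f = -105/8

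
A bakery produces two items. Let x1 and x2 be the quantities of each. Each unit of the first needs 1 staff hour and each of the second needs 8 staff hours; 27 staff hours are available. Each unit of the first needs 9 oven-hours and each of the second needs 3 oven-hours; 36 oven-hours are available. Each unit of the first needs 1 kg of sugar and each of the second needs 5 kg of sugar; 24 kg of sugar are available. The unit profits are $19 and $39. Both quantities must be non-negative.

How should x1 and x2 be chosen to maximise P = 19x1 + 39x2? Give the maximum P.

x1 = 3, x2 = 3, maximum P = 174

Corner points and P = 19x1 + 39x2:
  (0, 0) → P = 0
  (0, 27/8) → P = 1053/8
  (4, 0) → P = 76
  (3, 3) → P = 174

The binding constraints are x1 + 8x2 = 27 and 9x1 + 3x2 = 36.
Solving simultaneously gives x1 = 3, x2 = 3.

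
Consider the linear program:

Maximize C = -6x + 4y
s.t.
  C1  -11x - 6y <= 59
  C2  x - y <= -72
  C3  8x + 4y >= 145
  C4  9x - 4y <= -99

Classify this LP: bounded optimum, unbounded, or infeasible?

unbounded

From the feasible point (-143/12, 721/12), moving in the direction (4, 9) keeps every constraint satisfied while C increases without bound.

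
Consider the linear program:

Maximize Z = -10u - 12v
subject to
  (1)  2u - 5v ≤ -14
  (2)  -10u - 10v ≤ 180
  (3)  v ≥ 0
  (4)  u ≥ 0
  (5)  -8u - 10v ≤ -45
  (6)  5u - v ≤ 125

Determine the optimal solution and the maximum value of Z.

u = 0, v = 9/2, maximum Z = -54

Extreme points and Z = -10u - 12v:
  (17/12, 101/30) → Z = -1637/30
  (639/23, 320/23) → Z = -10230/23
  (0, 9/2) → Z = -54
The feasible region is unbounded (it extends along (0, 1), (1, 5)), but Z strictly decreases along every unbounded feasible direction, so there is no improving ray and the maximum is attained at a vertex.

The binding constraints are u = 0 and -8u - 10v = -45.
Solving simultaneously gives u = 0, v = 9/2.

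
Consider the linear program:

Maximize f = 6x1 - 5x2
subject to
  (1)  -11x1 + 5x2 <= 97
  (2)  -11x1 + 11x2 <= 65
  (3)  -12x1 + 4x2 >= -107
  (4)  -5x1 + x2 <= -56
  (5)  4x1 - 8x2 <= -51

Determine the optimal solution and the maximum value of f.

Extreme points and f = 6x1 - 5x2:
  (1437/88, 1957/88) → f = -1163/88
  (681/44, 941/44) → f = -619/44
  (117/8, 137/8) → f = 17/8

x1 = 117/8, x2 = 137/8, maximum f = 17/8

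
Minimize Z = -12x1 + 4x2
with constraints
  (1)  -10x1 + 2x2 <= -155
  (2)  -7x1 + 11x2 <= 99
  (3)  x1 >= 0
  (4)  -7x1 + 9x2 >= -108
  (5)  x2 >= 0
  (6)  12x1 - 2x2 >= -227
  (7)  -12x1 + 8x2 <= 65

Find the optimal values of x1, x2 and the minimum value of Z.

The binding constraints are -7x1 + 11x2 = 99 and -7x1 + 9x2 = -108.
Solving simultaneously gives x1 = 297/2, x2 = 207/2.

x1 = 297/2, x2 = 207/2, minimum Z = -1368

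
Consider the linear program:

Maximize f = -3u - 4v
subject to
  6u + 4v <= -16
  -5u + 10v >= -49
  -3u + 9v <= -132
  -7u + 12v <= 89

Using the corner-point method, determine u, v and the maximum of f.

Vertices and f = -3u - 4v:
  (-293/5, -171/5) → f = 1563/5
  (-739/5, -394/5) → f = 3793/5
  (-265/3, -397/9) → f = 3973/9

The binding constraints are -5u + 10v = -49 and -7u + 12v = 89.
Solving simultaneously gives u = -739/5, v = -394/5.

u = -739/5, v = -394/5, maximum f = 3793/5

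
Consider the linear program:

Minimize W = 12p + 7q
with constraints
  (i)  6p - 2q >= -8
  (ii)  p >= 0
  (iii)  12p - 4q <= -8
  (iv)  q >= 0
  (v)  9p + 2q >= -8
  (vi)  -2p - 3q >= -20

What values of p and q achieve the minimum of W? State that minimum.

Corner points and W = 12p + 7q:
  (0, 4) → W = 28
  (8/11, 68/11) → W = 52
  (0, 2) → W = 14
  (14/11, 64/11) → W = 56

The binding constraints are p = 0 and 12p - 4q = -8.
Solving simultaneously gives p = 0, q = 2.

p = 0, q = 2, minimum W = 14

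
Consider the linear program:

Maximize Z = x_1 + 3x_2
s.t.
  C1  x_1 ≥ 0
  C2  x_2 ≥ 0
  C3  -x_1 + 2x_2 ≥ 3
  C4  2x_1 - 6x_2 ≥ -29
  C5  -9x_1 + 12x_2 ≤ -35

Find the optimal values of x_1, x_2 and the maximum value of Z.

Corner points and Z = x_1 + 3x_2:
  (20, 23/2) → Z = 109/2
  (53/3, 31/3) → Z = 146/3
  (93/5, 331/30) → Z = 517/10

x_1 = 20, x_2 = 23/2, maximum Z = 109/2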